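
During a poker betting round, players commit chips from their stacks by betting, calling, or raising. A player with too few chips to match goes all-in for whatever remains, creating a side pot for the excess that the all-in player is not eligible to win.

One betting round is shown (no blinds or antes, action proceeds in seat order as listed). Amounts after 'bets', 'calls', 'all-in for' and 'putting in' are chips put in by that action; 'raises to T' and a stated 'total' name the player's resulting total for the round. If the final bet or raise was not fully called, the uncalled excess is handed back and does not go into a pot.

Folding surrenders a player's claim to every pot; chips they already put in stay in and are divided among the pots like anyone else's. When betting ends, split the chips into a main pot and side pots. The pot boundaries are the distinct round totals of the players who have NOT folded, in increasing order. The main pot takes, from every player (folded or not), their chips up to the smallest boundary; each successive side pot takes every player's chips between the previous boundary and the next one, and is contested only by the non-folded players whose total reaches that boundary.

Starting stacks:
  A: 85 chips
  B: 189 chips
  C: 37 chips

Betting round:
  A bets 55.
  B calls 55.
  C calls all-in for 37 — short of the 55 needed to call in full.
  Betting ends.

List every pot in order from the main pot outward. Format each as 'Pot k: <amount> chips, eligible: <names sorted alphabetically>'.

Contributions: A=55, B=55, C=37
Pot levels (distinct totals of non-folded players): 37, 55
Layer 1-37: 37 each from A, B, C = 37*3 = 111 chips; eligible A, B, C
Layer 38-55: 18 each from A, B = 18*2 = 36 chips; eligible A, B

Pot 1: 111 chips, eligible: A, B, C
Pot 2: 36 chips, eligible: A, B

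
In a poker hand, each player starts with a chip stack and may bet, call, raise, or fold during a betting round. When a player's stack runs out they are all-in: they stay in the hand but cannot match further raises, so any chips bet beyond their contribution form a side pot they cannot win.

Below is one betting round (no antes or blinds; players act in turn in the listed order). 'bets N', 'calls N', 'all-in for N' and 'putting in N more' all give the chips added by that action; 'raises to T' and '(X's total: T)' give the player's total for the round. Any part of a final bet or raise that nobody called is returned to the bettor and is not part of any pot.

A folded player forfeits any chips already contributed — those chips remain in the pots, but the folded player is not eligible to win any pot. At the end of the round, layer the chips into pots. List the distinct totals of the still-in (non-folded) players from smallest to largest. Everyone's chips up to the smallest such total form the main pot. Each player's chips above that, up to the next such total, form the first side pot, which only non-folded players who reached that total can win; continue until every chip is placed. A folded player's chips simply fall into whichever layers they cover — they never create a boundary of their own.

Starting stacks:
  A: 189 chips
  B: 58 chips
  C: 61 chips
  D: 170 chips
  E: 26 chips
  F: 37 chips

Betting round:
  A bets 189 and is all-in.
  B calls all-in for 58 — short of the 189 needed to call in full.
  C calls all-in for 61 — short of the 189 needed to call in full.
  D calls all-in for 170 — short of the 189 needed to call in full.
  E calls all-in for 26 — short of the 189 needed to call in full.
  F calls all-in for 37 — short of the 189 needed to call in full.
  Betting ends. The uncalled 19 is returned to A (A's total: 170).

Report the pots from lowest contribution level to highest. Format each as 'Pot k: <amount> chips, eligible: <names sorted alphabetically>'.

Contributions (after 19 returned to A): A=170, B=58, C=61, D=170, E=26, F=37
Pot levels (distinct totals of non-folded players): 26, 37, 58, 61, 170
Layer 1-26: 26 each from A, B, C, D, E, F = 26*6 = 156 chips; eligible A, B, C, D, E, F
Layer 27-37: 11 each from A, B, C, D, F = 11*5 = 55 chips; eligible A, B, C, D, F
Layer 38-58: 21 each from A, B, C, D = 21*4 = 84 chips; eligible A, B, C, D
Layer 59-61: 3 each from A, C, D = 3*3 = 9 chips; eligible A, C, D
Layer 62-170: 109 each from A, D = 109*2 = 218 chips; eligible A, D

Pot 1: 156 chips, eligible: A, B, C, D, E, F
Pot 2: 55 chips, eligible: A, B, C, D, F
Pot 3: 84 chips, eligible: A, B, C, D
Pot 4: 9 chips, eligible: A, C, D
Pot 5: 218 chips, eligible: A, D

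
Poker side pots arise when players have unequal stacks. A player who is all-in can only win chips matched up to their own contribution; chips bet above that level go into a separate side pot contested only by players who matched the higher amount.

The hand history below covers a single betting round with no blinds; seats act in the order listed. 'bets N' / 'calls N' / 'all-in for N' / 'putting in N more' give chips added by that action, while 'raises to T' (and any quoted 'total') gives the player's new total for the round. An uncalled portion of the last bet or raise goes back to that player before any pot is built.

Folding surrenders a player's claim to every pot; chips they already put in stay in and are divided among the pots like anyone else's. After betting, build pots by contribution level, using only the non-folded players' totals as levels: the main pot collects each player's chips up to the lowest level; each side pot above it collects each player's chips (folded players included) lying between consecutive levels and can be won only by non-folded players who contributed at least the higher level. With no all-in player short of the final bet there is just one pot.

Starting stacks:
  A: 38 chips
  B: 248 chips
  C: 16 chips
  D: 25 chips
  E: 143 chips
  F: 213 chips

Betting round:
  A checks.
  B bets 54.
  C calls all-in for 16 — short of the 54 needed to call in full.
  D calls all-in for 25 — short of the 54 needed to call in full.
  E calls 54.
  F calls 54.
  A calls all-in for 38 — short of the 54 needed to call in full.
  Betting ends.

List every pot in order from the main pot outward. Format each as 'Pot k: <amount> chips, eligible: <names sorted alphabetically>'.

Pot 1: 96 chips, eligible: A, B, C, D, E, F
Pot 2: 45 chips, eligible: A, B, D, E, F
Pot 3: 52 chips, eligible: A, B, E, F
Pot 4: 48 chips, eligible: B, E, F

Derivation:
Contributions: A=38, B=54, C=16, D=25, E=54, F=54
Pot levels (distinct totals of non-folded players): 16, 25, 38, 54
Layer 1-16: 16 each from A, B, C, D, E, F = 16*6 = 96 chips; eligible A, B, C, D, E, F
Layer 17-25: 9 each from A, B, D, E, F = 9*5 = 45 chips; eligible A, B, D, E, F
Layer 26-38: 13 each from A, B, E, F = 13*4 = 52 chips; eligible A, B, E, F
Layer 39-54: 16 each from B, E, F = 16*3 = 48 chips; eligible B, E, F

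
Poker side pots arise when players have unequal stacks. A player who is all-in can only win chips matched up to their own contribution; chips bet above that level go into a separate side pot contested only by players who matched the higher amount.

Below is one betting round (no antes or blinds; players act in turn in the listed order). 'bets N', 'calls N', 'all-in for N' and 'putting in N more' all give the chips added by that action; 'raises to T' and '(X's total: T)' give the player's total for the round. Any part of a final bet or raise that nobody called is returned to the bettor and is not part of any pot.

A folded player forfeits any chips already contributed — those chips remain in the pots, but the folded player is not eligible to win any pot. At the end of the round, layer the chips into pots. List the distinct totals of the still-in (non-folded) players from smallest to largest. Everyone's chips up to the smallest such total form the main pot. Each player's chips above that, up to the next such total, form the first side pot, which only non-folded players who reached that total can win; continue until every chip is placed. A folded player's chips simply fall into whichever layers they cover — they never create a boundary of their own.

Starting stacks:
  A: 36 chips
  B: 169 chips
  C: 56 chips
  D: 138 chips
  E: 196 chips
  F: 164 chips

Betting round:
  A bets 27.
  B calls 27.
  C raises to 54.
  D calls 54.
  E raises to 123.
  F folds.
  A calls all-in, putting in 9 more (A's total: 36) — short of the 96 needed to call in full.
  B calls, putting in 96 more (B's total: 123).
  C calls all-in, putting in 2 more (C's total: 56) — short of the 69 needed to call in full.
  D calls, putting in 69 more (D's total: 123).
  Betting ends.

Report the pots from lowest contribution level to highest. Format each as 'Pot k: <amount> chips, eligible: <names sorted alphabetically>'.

Pot 1: 180 chips, eligible: A, B, C, D, E
Pot 2: 80 chips, eligible: B, C, D, E
Pot 3: 201 chips, eligible: B, D, E

Derivation:
Contributions: A=36, B=123, C=56, D=123, E=123
Folded: F
Pot levels (distinct totals of non-folded players): 36, 56, 123
Layer 1-36: 36 each from A, B, C, D, E = 36*5 = 180 chips; eligible A, B, C, D, E
Layer 37-56: 20 each from B, C, D, E = 20*4 = 80 chips; eligible B, C, D, E
Layer 57-123: 67 each from B, D, E = 67*3 = 201 chips; eligible B, D, E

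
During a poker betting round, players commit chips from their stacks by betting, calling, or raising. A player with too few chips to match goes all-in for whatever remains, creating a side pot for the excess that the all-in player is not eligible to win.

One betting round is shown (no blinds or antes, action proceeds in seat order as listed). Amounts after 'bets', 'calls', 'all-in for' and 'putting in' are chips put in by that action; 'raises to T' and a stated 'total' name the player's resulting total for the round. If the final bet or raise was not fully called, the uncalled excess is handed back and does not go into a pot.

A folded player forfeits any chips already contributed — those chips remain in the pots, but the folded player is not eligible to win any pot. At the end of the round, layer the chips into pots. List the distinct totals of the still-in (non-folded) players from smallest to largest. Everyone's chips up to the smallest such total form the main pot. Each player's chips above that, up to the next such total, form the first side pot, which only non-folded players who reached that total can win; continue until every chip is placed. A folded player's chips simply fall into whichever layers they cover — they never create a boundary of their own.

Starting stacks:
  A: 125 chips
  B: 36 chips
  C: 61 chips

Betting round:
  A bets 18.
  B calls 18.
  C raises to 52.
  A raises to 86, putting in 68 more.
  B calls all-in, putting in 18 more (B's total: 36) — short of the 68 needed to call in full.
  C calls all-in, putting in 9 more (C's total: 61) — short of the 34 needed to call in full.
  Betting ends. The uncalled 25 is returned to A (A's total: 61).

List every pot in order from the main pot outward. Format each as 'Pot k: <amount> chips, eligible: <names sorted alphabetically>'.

Pot 1: 108 chips, eligible: A, B, C
Pot 2: 50 chips, eligible: A, C

Derivation:
Contributions (after 25 returned to A): A=61, B=36, C=61
Pot levels (distinct totals of non-folded players): 36, 61
Layer 1-36: 36 each from A, B, C = 36*3 = 108 chips; eligible A, B, C
Layer 37-61: 25 each from A, C = 25*2 = 50 chips; eligible A, C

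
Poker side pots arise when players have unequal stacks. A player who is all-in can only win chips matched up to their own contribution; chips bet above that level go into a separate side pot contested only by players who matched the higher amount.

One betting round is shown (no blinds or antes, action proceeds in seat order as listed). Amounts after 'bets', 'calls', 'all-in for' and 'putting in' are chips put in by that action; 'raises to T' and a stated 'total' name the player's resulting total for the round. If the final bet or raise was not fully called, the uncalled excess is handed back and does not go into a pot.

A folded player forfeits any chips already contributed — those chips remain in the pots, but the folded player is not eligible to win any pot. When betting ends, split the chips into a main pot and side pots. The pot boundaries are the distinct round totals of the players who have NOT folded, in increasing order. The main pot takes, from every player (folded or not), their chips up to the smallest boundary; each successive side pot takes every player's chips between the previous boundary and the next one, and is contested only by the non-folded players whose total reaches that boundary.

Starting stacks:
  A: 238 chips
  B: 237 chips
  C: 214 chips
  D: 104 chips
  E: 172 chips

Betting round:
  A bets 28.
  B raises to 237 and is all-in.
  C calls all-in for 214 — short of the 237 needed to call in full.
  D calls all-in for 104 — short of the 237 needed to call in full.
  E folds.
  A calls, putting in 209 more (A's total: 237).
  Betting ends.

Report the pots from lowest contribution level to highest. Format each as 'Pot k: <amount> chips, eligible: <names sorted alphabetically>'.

Contributions: A=237, B=237, C=214, D=104
Folded: E
Pot levels (distinct totals of non-folded players): 104, 214, 237
Layer 1-104: 104 each from A, B, C, D = 104*4 = 416 chips; eligible A, B, C, D
Layer 105-214: 110 each from A, B, C = 110*3 = 330 chips; eligible A, B, C
Layer 215-237: 23 each from A, B = 23*2 = 46 chips; eligible A, B

Pot 1: 416 chips, eligible: A, B, C, D
Pot 2: 330 chips, eligible: A, B, C
Pot 3: 46 chips, eligible: A, B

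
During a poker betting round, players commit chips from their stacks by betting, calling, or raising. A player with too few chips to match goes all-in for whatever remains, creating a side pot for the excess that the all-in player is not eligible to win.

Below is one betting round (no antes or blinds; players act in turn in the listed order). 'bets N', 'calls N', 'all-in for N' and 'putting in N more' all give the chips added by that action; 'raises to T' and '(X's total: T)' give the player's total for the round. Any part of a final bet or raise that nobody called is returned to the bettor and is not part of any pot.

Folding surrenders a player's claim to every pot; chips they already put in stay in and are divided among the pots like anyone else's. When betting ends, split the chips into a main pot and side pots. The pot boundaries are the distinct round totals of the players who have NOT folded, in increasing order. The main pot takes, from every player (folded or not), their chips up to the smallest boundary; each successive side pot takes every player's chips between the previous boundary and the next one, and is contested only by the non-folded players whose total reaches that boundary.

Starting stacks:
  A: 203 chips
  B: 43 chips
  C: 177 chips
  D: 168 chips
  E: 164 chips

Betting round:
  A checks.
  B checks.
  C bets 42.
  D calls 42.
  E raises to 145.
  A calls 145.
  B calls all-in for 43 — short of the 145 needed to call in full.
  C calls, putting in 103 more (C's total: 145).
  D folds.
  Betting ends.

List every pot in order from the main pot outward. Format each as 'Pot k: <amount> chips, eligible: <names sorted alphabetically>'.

Pot 1: 214 chips, eligible: A, B, C, E
Pot 2: 306 chips, eligible: A, C, E

Derivation:
Contributions: A=145, B=43, C=145, D=42, E=145
Folded: D
Pot levels (distinct totals of non-folded players): 43, 145
Layer 1-43: A 43 + B 43 + C 43 + D 42 + E 43 = 214 chips; eligible A, B, C, E
Layer 44-145: 102 each from A, C, E = 102*3 = 306 chips; eligible A, C, E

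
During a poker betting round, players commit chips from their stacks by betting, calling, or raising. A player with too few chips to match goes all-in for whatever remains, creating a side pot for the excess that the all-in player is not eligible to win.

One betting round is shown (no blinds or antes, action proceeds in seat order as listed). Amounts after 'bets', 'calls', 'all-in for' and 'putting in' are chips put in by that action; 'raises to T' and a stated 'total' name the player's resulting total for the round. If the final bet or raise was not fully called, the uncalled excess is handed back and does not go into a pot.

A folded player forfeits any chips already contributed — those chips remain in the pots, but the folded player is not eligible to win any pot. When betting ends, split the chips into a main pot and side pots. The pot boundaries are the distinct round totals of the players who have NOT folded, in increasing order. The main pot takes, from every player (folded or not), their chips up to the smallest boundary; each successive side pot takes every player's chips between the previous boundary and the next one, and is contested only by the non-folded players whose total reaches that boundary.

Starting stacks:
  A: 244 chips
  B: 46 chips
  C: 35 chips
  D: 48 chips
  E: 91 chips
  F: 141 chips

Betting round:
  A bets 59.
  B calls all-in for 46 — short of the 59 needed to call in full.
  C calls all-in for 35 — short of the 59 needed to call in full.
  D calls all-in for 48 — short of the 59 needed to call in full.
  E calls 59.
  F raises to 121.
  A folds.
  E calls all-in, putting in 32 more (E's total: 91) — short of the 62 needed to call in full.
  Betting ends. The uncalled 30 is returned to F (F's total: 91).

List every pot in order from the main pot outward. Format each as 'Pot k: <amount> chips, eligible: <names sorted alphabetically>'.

Contributions (after 30 returned to F): A=59, B=46, C=35, D=48, E=91, F=91
Folded: A
Pot levels (distinct totals of non-folded players): 35, 46, 48, 91
Layer 1-35: 35 each from A, B, C, D, E, F = 35*6 = 210 chips; eligible B, C, D, E, F
Layer 36-46: 11 each from A, B, D, E, F = 11*5 = 55 chips; eligible B, D, E, F
Layer 47-48: 2 each from A, D, E, F = 2*4 = 8 chips; eligible D, E, F
Layer 49-91: A 11 + E 43 + F 43 = 97 chips; eligible E, F

Pot 1: 210 chips, eligible: B, C, D, E, F
Pot 2: 55 chips, eligible: B, D, E, F
Pot 3: 8 chips, eligible: D, E, F
Pot 4: 97 chips, eligible: E, F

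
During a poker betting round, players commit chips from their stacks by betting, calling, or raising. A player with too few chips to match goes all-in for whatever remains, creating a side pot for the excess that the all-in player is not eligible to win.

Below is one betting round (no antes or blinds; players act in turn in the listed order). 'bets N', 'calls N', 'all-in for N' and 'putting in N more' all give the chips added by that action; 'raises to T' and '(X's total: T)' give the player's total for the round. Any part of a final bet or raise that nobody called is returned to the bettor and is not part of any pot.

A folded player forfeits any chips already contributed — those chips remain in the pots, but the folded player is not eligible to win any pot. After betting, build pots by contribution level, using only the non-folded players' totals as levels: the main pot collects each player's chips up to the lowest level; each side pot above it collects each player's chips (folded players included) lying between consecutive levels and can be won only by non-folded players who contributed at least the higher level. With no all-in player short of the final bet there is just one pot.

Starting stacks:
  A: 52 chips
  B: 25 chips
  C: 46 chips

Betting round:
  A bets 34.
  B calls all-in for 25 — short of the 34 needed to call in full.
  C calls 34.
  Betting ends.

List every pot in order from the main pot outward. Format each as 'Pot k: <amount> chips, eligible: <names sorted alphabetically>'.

Contributions: A=34, B=25, C=34
Pot levels (distinct totals of non-folded players): 25, 34
Layer 1-25: 25 each from A, B, C = 25*3 = 75 chips; eligible A, B, C
Layer 26-34: 9 each from A, C = 9*2 = 18 chips; eligible A, C

Pot 1: 75 chips, eligible: A, B, C
Pot 2: 18 chips, eligible: A, C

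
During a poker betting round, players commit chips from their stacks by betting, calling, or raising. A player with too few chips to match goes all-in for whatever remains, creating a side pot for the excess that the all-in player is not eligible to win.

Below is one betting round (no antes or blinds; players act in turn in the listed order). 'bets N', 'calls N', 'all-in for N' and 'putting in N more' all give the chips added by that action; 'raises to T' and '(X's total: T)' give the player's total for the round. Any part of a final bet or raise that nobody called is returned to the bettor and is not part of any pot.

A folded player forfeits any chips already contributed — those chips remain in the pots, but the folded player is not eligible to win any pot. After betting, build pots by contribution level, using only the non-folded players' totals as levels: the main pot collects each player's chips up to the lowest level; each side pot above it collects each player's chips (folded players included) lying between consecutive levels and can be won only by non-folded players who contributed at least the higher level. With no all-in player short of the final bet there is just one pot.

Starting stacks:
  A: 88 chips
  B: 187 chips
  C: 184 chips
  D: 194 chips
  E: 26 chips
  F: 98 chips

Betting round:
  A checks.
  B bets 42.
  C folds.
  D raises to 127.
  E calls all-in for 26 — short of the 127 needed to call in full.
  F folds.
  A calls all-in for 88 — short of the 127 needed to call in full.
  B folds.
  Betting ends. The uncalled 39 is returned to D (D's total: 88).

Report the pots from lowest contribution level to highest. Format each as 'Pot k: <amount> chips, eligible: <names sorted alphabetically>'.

Contributions (after 39 returned to D): A=88, B=42, D=88, E=26
Folded: B, C, F
Pot levels (distinct totals of non-folded players): 26, 88
Layer 1-26: 26 each from A, B, D, E = 26*4 = 104 chips; eligible A, D, E
Layer 27-88: A 62 + B 16 + D 62 = 140 chips; eligible A, D

Pot 1: 104 chips, eligible: A, D, E
Pot 2: 140 chips, eligible: A, D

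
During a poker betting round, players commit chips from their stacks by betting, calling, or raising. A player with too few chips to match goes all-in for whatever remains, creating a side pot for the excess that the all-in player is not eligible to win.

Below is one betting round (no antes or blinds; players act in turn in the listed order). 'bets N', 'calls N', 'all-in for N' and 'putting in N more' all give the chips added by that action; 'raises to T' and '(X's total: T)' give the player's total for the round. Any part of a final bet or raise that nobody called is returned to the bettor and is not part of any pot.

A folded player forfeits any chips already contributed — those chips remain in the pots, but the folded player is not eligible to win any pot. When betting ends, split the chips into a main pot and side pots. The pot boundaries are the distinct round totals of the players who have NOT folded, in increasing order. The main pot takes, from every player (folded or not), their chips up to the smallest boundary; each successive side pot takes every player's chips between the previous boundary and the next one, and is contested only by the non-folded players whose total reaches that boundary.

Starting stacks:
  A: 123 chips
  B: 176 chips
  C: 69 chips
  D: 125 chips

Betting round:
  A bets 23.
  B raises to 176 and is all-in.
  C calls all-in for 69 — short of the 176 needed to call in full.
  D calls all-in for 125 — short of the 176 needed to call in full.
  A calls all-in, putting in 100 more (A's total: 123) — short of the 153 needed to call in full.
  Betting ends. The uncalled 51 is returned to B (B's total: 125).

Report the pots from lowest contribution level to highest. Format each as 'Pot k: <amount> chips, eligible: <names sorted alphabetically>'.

Pot 1: 276 chips, eligible: A, B, C, D
Pot 2: 162 chips, eligible: A, B, D
Pot 3: 4 chips, eligible: B, D

Derivation:
Contributions (after 51 returned to B): A=123, B=125, C=69, D=125
Pot levels (distinct totals of non-folded players): 69, 123, 125
Layer 1-69: 69 each from A, B, C, D = 69*4 = 276 chips; eligible A, B, C, D
Layer 70-123: 54 each from A, B, D = 54*3 = 162 chips; eligible A, B, D
Layer 124-125: 2 each from B, D = 2*2 = 4 chips; eligible B, D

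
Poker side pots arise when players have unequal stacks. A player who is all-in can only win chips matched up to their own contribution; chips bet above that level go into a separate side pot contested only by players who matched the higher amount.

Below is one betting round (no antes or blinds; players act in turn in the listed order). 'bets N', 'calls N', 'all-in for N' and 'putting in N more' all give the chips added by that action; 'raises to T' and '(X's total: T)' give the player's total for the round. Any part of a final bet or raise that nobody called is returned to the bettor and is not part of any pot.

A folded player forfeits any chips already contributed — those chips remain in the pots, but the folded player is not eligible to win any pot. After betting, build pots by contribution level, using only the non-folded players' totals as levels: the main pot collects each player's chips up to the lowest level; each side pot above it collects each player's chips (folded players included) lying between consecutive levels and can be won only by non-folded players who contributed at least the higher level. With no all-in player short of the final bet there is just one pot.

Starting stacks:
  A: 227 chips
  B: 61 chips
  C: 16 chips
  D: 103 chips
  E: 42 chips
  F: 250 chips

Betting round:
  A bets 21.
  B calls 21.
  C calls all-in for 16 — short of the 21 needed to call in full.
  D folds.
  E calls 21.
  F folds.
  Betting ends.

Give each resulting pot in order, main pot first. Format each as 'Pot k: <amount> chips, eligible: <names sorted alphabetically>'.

Pot 1: 64 chips, eligible: A, B, C, E
Pot 2: 15 chips, eligible: A, B, E

Derivation:
Contributions: A=21, B=21, C=16, E=21
Folded: D, F
Pot levels (distinct totals of non-folded players): 16, 21
Layer 1-16: 16 each from A, B, C, E = 16*4 = 64 chips; eligible A, B, C, E
Layer 17-21: 5 each from A, B, E = 5*3 = 15 chips; eligible A, B, E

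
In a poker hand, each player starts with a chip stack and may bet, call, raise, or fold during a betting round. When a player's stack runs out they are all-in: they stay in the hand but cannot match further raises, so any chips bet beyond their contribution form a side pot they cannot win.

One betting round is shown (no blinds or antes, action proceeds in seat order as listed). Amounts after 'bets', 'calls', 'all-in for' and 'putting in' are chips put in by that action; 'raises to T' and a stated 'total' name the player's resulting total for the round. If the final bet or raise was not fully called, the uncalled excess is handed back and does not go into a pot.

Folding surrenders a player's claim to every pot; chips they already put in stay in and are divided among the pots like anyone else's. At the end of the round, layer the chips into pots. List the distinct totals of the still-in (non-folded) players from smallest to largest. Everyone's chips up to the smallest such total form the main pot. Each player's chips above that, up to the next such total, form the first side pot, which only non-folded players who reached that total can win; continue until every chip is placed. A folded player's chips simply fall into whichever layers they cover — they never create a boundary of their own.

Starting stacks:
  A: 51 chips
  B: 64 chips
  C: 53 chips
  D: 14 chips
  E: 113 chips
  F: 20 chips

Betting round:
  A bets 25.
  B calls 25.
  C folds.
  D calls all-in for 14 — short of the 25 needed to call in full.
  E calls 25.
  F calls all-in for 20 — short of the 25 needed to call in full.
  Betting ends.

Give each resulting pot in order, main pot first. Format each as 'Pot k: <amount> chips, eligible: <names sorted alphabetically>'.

Pot 1: 70 chips, eligible: A, B, D, E, F
Pot 2: 24 chips, eligible: A, B, E, F
Pot 3: 15 chips, eligible: A, B, E

Derivation:
Contributions: A=25, B=25, D=14, E=25, F=20
Folded: C
Pot levels (distinct totals of non-folded players): 14, 20, 25
Layer 1-14: 14 each from A, B, D, E, F = 14*5 = 70 chips; eligible A, B, D, E, F
Layer 15-20: 6 each from A, B, E, F = 6*4 = 24 chips; eligible A, B, E, F
Layer 21-25: 5 each from A, B, E = 5*3 = 15 chips; eligible A, B, E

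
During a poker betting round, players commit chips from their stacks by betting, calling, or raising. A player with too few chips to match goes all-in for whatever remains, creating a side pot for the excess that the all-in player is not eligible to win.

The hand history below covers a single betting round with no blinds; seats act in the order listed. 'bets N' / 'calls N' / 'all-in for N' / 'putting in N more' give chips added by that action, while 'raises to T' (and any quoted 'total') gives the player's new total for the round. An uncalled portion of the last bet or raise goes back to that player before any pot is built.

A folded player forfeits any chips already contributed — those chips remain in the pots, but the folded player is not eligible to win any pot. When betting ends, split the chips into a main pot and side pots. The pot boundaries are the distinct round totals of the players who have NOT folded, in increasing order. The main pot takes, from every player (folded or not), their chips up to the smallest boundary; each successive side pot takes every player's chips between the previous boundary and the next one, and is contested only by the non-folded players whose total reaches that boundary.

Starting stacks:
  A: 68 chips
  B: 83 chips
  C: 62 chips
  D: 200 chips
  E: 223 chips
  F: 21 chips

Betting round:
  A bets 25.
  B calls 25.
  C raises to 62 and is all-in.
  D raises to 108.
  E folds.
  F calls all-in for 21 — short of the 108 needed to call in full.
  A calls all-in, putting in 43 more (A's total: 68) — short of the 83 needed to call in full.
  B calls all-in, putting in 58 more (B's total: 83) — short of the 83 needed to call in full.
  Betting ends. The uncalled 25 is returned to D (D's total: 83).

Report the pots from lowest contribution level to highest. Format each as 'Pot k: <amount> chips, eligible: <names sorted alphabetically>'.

Pot 1: 105 chips, eligible: A, B, C, D, F
Pot 2: 164 chips, eligible: A, B, C, D
Pot 3: 18 chips, eligible: A, B, D
Pot 4: 30 chips, eligible: B, D

Derivation:
Contributions (after 25 returned to D): A=68, B=83, C=62, D=83, F=21
Folded: E
Pot levels (distinct totals of non-folded players): 21, 62, 68, 83
Layer 1-21: 21 each from A, B, C, D, F = 21*5 = 105 chips; eligible A, B, C, D, F
Layer 22-62: 41 each from A, B, C, D = 41*4 = 164 chips; eligible A, B, C, D
Layer 63-68: 6 each from A, B, D = 6*3 = 18 chips; eligible A, B, D
Layer 69-83: 15 each from B, D = 15*2 = 30 chips; eligible B, D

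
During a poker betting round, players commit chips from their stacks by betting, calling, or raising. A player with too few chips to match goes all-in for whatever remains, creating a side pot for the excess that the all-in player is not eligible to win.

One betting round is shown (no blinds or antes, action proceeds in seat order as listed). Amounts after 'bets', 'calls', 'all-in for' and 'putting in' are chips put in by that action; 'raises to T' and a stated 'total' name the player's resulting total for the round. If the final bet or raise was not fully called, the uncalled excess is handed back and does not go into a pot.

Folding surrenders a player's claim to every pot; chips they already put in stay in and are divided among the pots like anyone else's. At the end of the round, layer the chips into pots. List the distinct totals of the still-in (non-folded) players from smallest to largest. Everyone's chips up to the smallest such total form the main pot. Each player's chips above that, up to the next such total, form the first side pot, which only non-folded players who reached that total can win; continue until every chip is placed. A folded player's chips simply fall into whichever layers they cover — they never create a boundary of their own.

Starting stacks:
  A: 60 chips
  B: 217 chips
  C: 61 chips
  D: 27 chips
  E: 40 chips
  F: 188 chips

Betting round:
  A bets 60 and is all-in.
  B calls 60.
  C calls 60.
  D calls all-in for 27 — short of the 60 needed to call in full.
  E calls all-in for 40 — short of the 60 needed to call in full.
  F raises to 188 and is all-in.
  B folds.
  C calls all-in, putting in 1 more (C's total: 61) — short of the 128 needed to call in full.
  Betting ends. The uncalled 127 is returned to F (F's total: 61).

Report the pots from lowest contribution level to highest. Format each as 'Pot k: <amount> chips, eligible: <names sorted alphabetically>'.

Contributions (after 127 returned to F): A=60, B=60, C=61, D=27, E=40, F=61
Folded: B
Pot levels (distinct totals of non-folded players): 27, 40, 60, 61
Layer 1-27: 27 each from A, B, C, D, E, F = 27*6 = 162 chips; eligible A, C, D, E, F
Layer 28-40: 13 each from A, B, C, E, F = 13*5 = 65 chips; eligible A, C, E, F
Layer 41-60: 20 each from A, B, C, F = 20*4 = 80 chips; eligible A, C, F
Layer 61-61: 1 each from C, F = 1*2 = 2 chips; eligible C, F

Pot 1: 162 chips, eligible: A, C, D, E, F
Pot 2: 65 chips, eligible: A, C, E, F
Pot 3: 80 chips, eligible: A, C, F
Pot 4: 2 chips, eligible: C, F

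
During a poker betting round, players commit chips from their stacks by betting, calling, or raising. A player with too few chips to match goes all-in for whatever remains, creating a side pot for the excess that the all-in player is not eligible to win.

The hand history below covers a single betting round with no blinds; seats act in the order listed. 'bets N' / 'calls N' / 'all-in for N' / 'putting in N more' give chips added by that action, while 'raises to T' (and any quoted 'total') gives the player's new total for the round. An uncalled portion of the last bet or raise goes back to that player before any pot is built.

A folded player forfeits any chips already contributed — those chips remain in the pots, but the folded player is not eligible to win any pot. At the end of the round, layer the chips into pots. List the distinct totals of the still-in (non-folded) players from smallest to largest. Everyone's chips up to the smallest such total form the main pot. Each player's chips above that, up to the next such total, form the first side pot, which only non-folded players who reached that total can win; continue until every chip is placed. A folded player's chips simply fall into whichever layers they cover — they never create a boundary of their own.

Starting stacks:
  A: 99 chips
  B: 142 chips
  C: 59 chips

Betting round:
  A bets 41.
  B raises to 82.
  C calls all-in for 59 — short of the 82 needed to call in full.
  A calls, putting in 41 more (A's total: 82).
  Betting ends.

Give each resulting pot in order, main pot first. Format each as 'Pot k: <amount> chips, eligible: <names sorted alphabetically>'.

Pot 1: 177 chips, eligible: A, B, C
Pot 2: 46 chips, eligible: A, B

Derivation:
Contributions: A=82, B=82, C=59
Pot levels (distinct totals of non-folded players): 59, 82
Layer 1-59: 59 each from A, B, C = 59*3 = 177 chips; eligible A, B, C
Layer 60-82: 23 each from A, B = 23*2 = 46 chips; eligible A, B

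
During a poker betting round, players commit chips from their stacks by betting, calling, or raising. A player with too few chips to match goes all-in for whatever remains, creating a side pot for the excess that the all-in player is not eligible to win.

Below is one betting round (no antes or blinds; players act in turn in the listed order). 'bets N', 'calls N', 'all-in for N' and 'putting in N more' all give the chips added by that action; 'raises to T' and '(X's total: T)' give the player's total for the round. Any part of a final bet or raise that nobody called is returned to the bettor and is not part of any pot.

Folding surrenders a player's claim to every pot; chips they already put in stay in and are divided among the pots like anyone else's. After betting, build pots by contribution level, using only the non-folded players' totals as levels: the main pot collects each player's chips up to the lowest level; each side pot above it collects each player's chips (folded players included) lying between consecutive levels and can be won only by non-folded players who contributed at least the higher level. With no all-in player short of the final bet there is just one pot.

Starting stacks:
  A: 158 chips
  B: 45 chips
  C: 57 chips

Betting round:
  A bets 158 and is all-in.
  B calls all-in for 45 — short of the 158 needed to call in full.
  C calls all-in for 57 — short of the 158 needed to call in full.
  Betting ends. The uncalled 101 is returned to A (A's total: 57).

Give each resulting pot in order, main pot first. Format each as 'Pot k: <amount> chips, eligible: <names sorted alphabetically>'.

Contributions (after 101 returned to A): A=57, B=45, C=57
Pot levels (distinct totals of non-folded players): 45, 57
Layer 1-45: 45 each from A, B, C = 45*3 = 135 chips; eligible A, B, C
Layer 46-57: 12 each from A, C = 12*2 = 24 chips; eligible A, C

Pot 1: 135 chips, eligible: A, B, C
Pot 2: 24 chips, eligible: A, C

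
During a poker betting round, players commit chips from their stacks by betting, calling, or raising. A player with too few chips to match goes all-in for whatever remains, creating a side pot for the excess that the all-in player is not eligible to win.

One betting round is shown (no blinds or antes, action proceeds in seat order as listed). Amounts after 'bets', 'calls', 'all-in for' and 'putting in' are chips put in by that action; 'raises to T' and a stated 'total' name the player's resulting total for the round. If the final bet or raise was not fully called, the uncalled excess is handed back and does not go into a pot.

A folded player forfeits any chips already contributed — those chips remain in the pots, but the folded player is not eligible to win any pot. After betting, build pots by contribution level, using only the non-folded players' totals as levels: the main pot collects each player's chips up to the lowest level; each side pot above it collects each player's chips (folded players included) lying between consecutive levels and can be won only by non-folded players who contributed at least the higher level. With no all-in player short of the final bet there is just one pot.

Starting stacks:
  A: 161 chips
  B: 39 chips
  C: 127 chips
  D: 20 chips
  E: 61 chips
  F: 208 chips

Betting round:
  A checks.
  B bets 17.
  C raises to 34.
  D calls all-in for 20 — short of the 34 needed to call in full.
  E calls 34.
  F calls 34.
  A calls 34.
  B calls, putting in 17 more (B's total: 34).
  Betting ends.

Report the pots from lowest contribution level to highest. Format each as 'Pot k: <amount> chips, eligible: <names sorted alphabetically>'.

Contributions: A=34, B=34, C=34, D=20, E=34, F=34
Pot levels (distinct totals of non-folded players): 20, 34
Layer 1-20: 20 each from A, B, C, D, E, F = 20*6 = 120 chips; eligible A, B, C, D, E, F
Layer 21-34: 14 each from A, B, C, E, F = 14*5 = 70 chips; eligible A, B, C, E, F

Pot 1: 120 chips, eligible: A, B, C, D, E, F
Pot 2: 70 chips, eligible: A, B, C, E, F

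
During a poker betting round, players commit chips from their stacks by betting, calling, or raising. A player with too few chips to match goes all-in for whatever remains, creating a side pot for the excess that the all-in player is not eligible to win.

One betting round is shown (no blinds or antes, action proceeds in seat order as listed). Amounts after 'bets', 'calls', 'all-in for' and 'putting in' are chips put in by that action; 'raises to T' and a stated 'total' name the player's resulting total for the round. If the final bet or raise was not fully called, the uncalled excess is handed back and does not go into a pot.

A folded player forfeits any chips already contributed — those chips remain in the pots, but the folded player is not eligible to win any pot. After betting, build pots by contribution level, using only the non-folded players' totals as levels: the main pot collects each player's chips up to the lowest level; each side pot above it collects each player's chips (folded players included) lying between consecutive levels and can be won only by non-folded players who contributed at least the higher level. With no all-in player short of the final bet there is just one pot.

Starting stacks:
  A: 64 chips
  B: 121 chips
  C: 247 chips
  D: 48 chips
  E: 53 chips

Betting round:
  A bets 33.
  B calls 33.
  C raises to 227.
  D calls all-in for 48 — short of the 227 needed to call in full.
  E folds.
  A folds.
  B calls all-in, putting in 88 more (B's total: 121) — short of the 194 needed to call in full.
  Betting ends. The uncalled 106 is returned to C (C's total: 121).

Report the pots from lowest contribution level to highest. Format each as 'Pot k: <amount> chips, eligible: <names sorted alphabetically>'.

Pot 1: 177 chips, eligible: B, C, D
Pot 2: 146 chips, eligible: B, C

Derivation:
Contributions (after 106 returned to C): A=33, B=121, C=121, D=48
Folded: A, E
Pot levels (distinct totals of non-folded players): 48, 121
Layer 1-48: A 33 + B 48 + C 48 + D 48 = 177 chips; eligible B, C, D
Layer 49-121: 73 each from B, C = 73*2 = 146 chips; eligible B, C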